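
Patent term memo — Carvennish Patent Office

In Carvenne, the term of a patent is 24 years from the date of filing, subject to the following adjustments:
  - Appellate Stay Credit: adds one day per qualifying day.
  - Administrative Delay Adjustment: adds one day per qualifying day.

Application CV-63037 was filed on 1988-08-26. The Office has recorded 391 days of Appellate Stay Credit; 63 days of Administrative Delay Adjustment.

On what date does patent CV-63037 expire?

November 23, 2013

Base term: filing date + 24 years → 26 August 2012.
Appellate Stay Credit: +391 days → 21 September 2013.
Administrative Delay Adjustment: +63 days → 23 November 2013.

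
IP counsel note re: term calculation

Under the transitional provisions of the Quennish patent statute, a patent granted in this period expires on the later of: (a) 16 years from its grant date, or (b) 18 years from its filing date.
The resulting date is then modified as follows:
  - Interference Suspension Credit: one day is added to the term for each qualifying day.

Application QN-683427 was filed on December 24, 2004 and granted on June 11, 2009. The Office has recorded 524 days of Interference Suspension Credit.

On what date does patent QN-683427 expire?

2026-11-17

(a) grant + 16 years → 11 June 2025.
(b) filing + 18 years → 24 December 2022.
Later of the two: 11 June 2025.
Interference Suspension Credit: +524 days → 17 November 2026.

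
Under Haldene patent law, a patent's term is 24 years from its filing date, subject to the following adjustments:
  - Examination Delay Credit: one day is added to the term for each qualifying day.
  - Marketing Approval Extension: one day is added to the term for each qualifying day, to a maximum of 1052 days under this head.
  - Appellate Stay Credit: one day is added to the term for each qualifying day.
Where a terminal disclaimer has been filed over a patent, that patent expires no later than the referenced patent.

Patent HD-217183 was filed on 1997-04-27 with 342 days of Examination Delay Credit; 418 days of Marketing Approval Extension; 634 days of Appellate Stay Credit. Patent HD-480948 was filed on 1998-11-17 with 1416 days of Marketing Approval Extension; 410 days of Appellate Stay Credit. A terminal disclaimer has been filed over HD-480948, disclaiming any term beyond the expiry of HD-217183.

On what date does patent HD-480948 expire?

2025-02-19

Natural term of HD-480948:
  Base: filing + 24 years → 17 November 2022.
  Marketing Approval Extension: 1416 days claimed exceeds the 1052-day cap, so +1052 days → 4 October 2025.
  Appellate Stay Credit: +410 days → 18 November 2026.
Expiry of referenced patent HD-217183:
  Base: filing + 24 years → 27 April 2021.
  Examination Delay Credit: +342 days → 4 April 2022.
  Marketing Approval Extension: 418 days (within the 1052-day cap) → +418 days → 27 May 2023.
  Appellate Stay Credit: +634 days → 19 February 2025.
Terminal disclaimer: HD-480948 expires on the earlier of 18 November 2026 and 19 February 2025.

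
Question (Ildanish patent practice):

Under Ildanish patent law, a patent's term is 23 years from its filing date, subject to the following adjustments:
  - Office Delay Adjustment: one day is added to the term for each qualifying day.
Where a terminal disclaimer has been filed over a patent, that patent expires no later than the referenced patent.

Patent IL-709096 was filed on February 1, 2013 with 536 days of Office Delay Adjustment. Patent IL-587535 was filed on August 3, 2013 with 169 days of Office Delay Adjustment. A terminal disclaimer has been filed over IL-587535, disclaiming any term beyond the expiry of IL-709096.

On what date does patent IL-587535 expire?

Natural term of IL-587535:
  Base: filing + 23 years → 3 August 2036.
  Office Delay Adjustment: +169 days → 19 January 2037.
Expiry of referenced patent IL-709096:
  Base: filing + 23 years → 1 February 2036.
  Office Delay Adjustment: +536 days → 21 July 2037.
Terminal disclaimer: IL-587535 expires on the earlier of 19 January 2037 and 21 July 2037.

2037-01-19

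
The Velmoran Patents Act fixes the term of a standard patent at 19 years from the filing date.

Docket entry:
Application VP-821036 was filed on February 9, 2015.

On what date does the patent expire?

Filing date + 19 years → 9 February 2034.

2034-02-09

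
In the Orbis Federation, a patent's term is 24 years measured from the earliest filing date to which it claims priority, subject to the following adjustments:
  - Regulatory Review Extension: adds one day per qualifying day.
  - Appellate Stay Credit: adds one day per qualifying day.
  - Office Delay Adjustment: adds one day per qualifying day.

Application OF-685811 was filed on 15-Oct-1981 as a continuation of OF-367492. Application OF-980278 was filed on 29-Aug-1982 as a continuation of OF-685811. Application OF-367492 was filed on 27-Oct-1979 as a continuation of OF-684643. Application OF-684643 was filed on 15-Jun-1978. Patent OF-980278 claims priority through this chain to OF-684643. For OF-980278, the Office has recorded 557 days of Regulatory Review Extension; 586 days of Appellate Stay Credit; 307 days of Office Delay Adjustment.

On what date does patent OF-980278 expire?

Earliest priority filing: 15 June 1978.
Base term: 15 June 1978 + 24 years → 15 June 2002.
Regulatory Review Extension: +557 days → 24 December 2003.
Appellate Stay Credit: +586 days → 1 August 2005.
Office Delay Adjustment: +307 days → 4 June 2006.

June 4, 2006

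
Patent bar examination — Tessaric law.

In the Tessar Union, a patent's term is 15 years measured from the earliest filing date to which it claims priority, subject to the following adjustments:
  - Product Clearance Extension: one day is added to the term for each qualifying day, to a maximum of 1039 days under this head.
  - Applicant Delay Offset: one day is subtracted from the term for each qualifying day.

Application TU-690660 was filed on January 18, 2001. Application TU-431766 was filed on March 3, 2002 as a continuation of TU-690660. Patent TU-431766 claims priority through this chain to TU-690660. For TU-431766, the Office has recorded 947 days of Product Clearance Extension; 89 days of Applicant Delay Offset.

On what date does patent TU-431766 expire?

May 25, 2018

Earliest priority filing: 18 January 2001.
Base term: 18 January 2001 + 15 years → 18 January 2016.
Product Clearance Extension: 947 days (within the 1039-day cap) → +947 days → 22 August 2018.
Applicant Delay Offset: −89 days → 25 May 2018.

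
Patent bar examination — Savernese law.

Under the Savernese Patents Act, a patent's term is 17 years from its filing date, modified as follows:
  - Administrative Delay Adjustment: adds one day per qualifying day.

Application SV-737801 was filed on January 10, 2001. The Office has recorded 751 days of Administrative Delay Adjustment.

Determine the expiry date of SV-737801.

Base term: filing date + 17 years → 10 January 2018.
Administrative Delay Adjustment: +751 days → 31 January 2020.

January 31, 2020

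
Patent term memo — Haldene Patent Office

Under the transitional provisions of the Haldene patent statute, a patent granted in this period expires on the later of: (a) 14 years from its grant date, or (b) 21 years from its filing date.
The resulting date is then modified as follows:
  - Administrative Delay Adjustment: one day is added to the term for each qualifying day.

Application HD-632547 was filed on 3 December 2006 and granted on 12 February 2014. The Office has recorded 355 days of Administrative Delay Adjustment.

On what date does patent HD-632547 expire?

2029-02-01

(a) grant + 14 years → 12 February 2028.
(b) filing + 21 years → 3 December 2027.
Later of the two: 12 February 2028.
Administrative Delay Adjustment: +355 days → 1 February 2029.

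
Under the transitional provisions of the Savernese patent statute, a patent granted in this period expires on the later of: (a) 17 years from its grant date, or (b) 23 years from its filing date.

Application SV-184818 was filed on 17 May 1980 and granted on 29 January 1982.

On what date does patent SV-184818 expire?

(a) grant + 17 years → 29 January 1999.
(b) filing + 23 years → 17 May 2003.
Later of the two: 17 May 2003.

2003-05-17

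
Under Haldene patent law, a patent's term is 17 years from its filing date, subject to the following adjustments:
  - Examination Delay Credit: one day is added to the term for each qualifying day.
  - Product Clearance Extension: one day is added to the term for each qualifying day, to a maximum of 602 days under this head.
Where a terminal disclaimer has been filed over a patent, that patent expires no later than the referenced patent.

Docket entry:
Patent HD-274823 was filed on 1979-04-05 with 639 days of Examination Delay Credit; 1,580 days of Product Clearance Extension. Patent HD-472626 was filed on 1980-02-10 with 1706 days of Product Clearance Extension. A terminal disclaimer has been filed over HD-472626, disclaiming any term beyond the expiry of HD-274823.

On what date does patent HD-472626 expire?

Natural term of HD-472626:
  Base: filing + 17 years → 10 February 1997.
  Product Clearance Extension: 1706 days claimed exceeds the 602-day cap, so +602 days → 5 October 1998.
Expiry of referenced patent HD-274823:
  Base: filing + 17 years → 5 April 1996.
  Examination Delay Credit: +639 days → 4 January 1998.
  Product Clearance Extension: 1580 days claimed exceeds the 602-day cap, so +602 days → 29 August 1999.
Terminal disclaimer: HD-472626 expires on the earlier of 5 October 1998 and 29 August 1999.

1998-10-05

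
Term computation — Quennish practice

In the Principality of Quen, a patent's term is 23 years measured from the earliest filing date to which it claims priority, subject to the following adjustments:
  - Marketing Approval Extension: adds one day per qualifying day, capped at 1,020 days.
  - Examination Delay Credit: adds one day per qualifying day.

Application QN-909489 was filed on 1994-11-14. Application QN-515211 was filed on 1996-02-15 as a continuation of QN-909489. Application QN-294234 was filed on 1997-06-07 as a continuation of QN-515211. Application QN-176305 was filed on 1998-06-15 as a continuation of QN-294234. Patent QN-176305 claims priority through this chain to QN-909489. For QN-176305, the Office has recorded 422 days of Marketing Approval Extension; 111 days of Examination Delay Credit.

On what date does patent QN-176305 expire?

May 1, 2019

Earliest priority filing: 14 November 1994.
Base term: 14 November 1994 + 23 years → 14 November 2017.
Marketing Approval Extension: 422 days (within the 1020-day cap) → +422 days → 10 January 2019.
Examination Delay Credit: +111 days → 1 May 2019.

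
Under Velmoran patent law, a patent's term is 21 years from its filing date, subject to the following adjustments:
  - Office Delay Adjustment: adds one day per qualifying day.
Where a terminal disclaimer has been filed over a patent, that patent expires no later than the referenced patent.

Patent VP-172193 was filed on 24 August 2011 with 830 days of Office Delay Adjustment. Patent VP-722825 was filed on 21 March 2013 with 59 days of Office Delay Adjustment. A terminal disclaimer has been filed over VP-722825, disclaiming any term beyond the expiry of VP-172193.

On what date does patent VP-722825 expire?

2034-05-19

Natural term of VP-722825:
  Base: filing + 21 years → 21 March 2034.
  Office Delay Adjustment: +59 days → 19 May 2034.
Expiry of referenced patent VP-172193:
  Base: filing + 21 years → 24 August 2032.
  Office Delay Adjustment: +830 days → 2 December 2034.
Terminal disclaimer: VP-722825 expires on the earlier of 19 May 2034 and 2 December 2034.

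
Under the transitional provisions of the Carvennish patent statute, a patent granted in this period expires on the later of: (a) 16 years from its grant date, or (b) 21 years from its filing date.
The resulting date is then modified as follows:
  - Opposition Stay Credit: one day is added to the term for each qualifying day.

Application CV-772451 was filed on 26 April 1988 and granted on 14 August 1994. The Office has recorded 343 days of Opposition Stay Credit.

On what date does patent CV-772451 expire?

2011-07-23

(a) grant + 16 years → 14 August 2010.
(b) filing + 21 years → 26 April 2009.
Later of the two: 14 August 2010.
Opposition Stay Credit: +343 days → 23 July 2011.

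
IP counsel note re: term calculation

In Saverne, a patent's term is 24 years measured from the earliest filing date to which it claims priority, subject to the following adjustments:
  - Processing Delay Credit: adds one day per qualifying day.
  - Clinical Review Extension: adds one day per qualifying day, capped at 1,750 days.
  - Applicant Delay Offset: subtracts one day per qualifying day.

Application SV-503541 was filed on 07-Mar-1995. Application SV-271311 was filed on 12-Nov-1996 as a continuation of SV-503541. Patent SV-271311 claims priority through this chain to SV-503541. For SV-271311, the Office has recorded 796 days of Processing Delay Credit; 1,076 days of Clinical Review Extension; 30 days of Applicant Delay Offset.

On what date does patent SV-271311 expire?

2024-03-22

Earliest priority filing: 7 March 1995.
Base term: 7 March 1995 + 24 years → 7 March 2019.
Processing Delay Credit: +796 days → 11 May 2021.
Clinical Review Extension: 1076 days (within the 1750-day cap) → +1076 days → 21 April 2024.
Applicant Delay Offset: −30 days → 22 March 2024.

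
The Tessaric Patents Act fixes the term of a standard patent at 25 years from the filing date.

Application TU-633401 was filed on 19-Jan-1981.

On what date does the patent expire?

January 19, 2006

Filing date + 25 years → 19 January 2006.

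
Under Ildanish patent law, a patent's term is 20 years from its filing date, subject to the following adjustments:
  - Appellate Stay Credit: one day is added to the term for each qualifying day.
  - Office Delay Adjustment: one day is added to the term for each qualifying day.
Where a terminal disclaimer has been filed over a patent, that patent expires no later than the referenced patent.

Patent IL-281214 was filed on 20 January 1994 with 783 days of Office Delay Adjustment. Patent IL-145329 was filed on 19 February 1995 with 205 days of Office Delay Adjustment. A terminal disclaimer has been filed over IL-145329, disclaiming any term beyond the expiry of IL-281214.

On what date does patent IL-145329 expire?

September 12, 2015

Natural term of IL-145329:
  Base: filing + 20 years → 19 February 2015.
  Office Delay Adjustment: +205 days → 12 September 2015.
Expiry of referenced patent IL-281214:
  Base: filing + 20 years → 20 January 2014.
  Office Delay Adjustment: +783 days → 13 March 2016.
Terminal disclaimer: IL-145329 expires on the earlier of 12 September 2015 and 13 March 2016.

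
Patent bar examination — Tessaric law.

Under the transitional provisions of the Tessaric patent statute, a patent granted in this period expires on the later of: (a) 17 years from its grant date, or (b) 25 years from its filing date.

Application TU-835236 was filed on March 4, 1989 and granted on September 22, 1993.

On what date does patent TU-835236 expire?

(a) grant + 17 years → 22 September 2010.
(b) filing + 25 years → 4 March 2014.
Later of the two: 4 March 2014.

March 4, 2014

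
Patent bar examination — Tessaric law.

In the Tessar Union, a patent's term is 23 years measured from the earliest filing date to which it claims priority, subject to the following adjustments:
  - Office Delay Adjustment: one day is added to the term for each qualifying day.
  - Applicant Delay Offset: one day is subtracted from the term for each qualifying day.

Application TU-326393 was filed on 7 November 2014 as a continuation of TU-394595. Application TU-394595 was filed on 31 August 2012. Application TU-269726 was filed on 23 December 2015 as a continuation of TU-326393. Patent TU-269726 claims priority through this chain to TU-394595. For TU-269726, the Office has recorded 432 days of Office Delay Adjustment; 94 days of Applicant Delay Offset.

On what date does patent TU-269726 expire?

Earliest priority filing: 31 August 2012.
Base term: 31 August 2012 + 23 years → 31 August 2035.
Office Delay Adjustment: +432 days → 5 November 2036.
Applicant Delay Offset: −94 days → 3 August 2036.

2036-08-03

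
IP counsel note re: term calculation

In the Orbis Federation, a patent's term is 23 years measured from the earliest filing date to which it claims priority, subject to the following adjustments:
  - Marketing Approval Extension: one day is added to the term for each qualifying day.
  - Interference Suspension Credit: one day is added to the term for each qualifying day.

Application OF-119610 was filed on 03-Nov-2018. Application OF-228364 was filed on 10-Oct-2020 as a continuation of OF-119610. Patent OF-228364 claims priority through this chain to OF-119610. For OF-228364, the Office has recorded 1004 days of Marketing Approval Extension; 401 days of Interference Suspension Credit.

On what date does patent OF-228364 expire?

September 8, 2045

Earliest priority filing: 3 November 2018.
Base term: 3 November 2018 + 23 years → 3 November 2041.
Marketing Approval Extension: +1004 days → 3 August 2044.
Interference Suspension Credit: +401 days → 8 September 2045.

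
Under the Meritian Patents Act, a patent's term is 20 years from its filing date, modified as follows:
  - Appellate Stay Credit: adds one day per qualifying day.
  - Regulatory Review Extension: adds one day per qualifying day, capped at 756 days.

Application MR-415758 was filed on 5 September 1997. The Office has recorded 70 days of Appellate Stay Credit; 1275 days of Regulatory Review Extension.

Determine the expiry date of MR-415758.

December 10, 2019

Base term: filing date + 20 years → 5 September 2017.
Appellate Stay Credit: +70 days → 14 November 2017.
Regulatory Review Extension: 1275 days claimed exceeds the 756-day cap, so +756 days → 10 December 2019.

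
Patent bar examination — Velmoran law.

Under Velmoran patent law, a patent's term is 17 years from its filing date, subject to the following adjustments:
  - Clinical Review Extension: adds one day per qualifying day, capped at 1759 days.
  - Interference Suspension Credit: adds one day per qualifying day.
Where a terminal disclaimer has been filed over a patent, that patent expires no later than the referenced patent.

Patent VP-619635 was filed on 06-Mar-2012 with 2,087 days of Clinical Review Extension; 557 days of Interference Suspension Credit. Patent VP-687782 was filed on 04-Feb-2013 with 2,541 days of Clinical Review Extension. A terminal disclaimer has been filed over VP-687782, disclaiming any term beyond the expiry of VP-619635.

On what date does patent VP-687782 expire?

Natural term of VP-687782:
  Base: filing + 17 years → 4 February 2030.
  Clinical Review Extension: 2541 days claimed exceeds the 1759-day cap, so +1759 days → 29 November 2034.
Expiry of referenced patent VP-619635:
  Base: filing + 17 years → 6 March 2029.
  Clinical Review Extension: 2087 days claimed exceeds the 1759-day cap, so +1759 days → 29 December 2033.
  Interference Suspension Credit: +557 days → 9 July 2035.
Terminal disclaimer: VP-687782 expires on the earlier of 29 November 2034 and 9 July 2035.

2034-11-29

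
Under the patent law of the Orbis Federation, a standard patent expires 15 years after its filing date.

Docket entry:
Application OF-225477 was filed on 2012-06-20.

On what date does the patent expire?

June 20, 2027

Filing date + 15 years → 20 June 2027.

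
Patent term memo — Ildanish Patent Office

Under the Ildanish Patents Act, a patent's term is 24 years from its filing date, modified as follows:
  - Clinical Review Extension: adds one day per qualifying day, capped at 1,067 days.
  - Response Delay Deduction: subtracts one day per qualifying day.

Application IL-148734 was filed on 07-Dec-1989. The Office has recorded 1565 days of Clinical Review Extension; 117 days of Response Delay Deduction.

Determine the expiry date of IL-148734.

July 14, 2016

Base term: filing date + 24 years → 7 December 2013.
Clinical Review Extension: 1565 days claimed exceeds the 1067-day cap, so +1067 days → 8 November 2016.
Response Delay Deduction: −117 days → 14 July 2016.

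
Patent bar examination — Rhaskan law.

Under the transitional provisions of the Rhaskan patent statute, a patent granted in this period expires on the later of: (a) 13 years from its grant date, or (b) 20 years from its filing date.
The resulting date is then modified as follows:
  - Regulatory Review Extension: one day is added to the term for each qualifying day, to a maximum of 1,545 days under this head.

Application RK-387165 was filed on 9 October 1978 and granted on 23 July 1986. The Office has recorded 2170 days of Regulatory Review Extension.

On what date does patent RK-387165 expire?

October 15, 2003

(a) grant + 13 years → 23 July 1999.
(b) filing + 20 years → 9 October 1998.
Later of the two: 23 July 1999.
Regulatory Review Extension: 2170 days claimed exceeds the 1545-day cap, so +1545 days → 15 October 2003.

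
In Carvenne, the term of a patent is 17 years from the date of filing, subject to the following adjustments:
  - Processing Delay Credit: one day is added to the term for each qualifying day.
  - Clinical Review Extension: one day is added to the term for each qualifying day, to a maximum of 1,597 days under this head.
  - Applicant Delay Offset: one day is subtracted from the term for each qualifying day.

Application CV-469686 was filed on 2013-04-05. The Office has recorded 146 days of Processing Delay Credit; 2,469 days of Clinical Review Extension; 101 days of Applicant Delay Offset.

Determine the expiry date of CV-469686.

Base term: filing date + 17 years → 5 April 2030.
Processing Delay Credit: +146 days → 29 August 2030.
Clinical Review Extension: 2469 days claimed exceeds the 1597-day cap, so +1597 days → 12 January 2035.
Applicant Delay Offset: −101 days → 3 October 2034.

October 3, 2034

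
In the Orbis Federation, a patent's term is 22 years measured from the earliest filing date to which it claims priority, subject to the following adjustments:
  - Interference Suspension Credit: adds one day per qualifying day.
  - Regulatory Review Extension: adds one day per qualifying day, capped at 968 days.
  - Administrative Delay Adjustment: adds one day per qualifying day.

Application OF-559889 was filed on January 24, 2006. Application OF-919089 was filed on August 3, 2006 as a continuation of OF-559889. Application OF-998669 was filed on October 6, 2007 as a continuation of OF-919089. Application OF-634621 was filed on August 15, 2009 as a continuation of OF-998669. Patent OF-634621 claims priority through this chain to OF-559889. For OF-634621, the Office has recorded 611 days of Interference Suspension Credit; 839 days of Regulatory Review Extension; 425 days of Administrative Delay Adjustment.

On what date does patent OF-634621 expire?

Earliest priority filing: 24 January 2006.
Base term: 24 January 2006 + 22 years → 24 January 2028.
Interference Suspension Credit: +611 days → 26 September 2029.
Regulatory Review Extension: 839 days (within the 968-day cap) → +839 days → 13 January 2032.
Administrative Delay Adjustment: +425 days → 13 March 2033.

2033-03-13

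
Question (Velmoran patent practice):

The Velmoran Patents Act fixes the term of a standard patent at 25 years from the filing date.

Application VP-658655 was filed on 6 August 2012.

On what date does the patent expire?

Filing date + 25 years → 6 August 2037.

2037-08-06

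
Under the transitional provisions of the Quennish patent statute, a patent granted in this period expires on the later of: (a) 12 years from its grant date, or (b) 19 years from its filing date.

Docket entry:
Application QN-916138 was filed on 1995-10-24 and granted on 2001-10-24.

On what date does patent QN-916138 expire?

(a) grant + 12 years → 24 October 2013.
(b) filing + 19 years → 24 October 2014.
Later of the two: 24 October 2014.

2014-10-24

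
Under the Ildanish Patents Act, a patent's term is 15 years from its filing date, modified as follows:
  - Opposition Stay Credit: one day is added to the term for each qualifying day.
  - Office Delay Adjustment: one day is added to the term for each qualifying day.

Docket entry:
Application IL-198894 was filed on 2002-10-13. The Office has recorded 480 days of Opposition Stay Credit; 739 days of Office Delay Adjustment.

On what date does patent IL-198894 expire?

February 13, 2021

Base term: filing date + 15 years → 13 October 2017.
Opposition Stay Credit: +480 days → 5 February 2019.
Office Delay Adjustment: +739 days → 13 February 2021.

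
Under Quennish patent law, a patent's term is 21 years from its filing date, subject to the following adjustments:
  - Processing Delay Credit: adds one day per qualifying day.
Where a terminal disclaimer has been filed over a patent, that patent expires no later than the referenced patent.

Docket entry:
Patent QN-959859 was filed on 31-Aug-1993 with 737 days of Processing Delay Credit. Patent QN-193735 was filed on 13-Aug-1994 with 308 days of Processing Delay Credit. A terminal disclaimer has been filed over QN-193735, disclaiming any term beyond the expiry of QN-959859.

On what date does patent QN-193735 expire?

Natural term of QN-193735:
  Base: filing + 21 years → 13 August 2015.
  Processing Delay Credit: +308 days → 16 June 2016.
Expiry of referenced patent QN-959859:
  Base: filing + 21 years → 31 August 2014.
  Processing Delay Credit: +737 days → 6 September 2016.
Terminal disclaimer: QN-193735 expires on the earlier of 16 June 2016 and 6 September 2016.

June 16, 2016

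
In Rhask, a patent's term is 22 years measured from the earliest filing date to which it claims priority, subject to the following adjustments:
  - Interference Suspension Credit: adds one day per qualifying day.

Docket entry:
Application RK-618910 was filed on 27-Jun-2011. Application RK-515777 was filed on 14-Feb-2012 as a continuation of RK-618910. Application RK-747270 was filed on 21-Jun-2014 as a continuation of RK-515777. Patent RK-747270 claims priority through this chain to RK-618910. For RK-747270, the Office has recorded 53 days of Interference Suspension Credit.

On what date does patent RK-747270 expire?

Earliest priority filing: 27 June 2011.
Base term: 27 June 2011 + 22 years → 27 June 2033.
Interference Suspension Credit: +53 days → 19 August 2033.

August 19, 2033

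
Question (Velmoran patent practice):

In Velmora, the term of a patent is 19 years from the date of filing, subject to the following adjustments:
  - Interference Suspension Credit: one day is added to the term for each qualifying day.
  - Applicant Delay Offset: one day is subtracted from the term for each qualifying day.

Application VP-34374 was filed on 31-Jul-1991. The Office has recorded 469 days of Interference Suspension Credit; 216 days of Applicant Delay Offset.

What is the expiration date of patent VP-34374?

Base term: filing date + 19 years → 31 July 2010.
Interference Suspension Credit: +469 days → 12 November 2011.
Applicant Delay Offset: −216 days → 10 April 2011.

April 10, 2011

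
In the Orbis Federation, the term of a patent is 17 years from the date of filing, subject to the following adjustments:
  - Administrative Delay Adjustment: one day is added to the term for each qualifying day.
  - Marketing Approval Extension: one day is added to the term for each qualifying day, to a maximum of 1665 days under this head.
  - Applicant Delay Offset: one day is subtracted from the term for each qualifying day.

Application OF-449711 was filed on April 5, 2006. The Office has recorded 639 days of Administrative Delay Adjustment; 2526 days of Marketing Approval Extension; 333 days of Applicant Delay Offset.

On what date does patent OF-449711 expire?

August 27, 2028

Base term: filing date + 17 years → 5 April 2023.
Administrative Delay Adjustment: +639 days → 3 January 2025.
Marketing Approval Extension: 2526 days claimed exceeds the 1665-day cap, so +1665 days → 26 July 2029.
Applicant Delay Offset: −333 days → 27 August 2028.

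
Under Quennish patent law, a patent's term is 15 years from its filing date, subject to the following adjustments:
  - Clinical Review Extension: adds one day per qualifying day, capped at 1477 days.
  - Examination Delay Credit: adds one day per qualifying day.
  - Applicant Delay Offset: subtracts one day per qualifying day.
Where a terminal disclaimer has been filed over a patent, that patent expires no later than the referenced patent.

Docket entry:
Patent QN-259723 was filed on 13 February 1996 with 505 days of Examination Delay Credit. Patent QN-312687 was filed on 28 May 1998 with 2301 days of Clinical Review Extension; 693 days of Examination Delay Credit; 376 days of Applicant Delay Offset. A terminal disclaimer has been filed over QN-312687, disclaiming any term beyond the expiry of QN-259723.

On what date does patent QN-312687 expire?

Natural term of QN-312687:
  Base: filing + 15 years → 28 May 2013.
  Clinical Review Extension: 2301 days claimed exceeds the 1477-day cap, so +1477 days → 13 June 2017.
  Examination Delay Credit: +693 days → 7 May 2019.
  Applicant Delay Offset: −376 days → 26 April 2018.
Expiry of referenced patent QN-259723:
  Base: filing + 15 years → 13 February 2011.
  Examination Delay Credit: +505 days → 2 July 2012.
Terminal disclaimer: QN-312687 expires on the earlier of 26 April 2018 and 2 July 2012.

2012-07-02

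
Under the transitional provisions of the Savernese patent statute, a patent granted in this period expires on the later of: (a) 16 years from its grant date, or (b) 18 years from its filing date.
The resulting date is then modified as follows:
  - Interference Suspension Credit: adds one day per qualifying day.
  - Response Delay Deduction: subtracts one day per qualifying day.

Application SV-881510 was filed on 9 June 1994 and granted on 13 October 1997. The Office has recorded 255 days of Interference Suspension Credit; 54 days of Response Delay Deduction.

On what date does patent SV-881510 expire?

(a) grant + 16 years → 13 October 2013.
(b) filing + 18 years → 9 June 2012.
Later of the two: 13 October 2013.
Interference Suspension Credit: +255 days → 25 June 2014.
Response Delay Deduction: −54 days → 2 May 2014.

May 2, 2014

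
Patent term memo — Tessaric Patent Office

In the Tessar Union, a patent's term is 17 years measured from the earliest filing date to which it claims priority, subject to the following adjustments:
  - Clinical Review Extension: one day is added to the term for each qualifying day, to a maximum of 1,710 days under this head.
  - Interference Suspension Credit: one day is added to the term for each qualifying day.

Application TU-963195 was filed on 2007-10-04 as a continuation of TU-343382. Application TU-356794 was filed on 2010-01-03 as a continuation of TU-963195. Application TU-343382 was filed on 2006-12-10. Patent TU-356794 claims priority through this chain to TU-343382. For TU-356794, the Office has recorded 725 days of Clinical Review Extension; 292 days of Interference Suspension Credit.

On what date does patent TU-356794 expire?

2026-09-22

Earliest priority filing: 10 December 2006.
Base term: 10 December 2006 + 17 years → 10 December 2023.
Clinical Review Extension: 725 days (within the 1710-day cap) → +725 days → 4 December 2025.
Interference Suspension Credit: +292 days → 22 September 2026.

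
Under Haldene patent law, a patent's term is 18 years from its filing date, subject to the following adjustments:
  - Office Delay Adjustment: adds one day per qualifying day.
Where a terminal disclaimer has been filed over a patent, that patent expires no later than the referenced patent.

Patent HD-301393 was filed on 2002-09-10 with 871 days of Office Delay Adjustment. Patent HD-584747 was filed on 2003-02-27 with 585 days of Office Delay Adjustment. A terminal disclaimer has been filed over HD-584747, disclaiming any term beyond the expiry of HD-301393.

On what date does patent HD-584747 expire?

Natural term of HD-584747:
  Base: filing + 18 years → 27 February 2021.
  Office Delay Adjustment: +585 days → 5 October 2022.
Expiry of referenced patent HD-301393:
  Base: filing + 18 years → 10 September 2020.
  Office Delay Adjustment: +871 days → 29 January 2023.
Terminal disclaimer: HD-584747 expires on the earlier of 5 October 2022 and 29 January 2023.

2022-10-05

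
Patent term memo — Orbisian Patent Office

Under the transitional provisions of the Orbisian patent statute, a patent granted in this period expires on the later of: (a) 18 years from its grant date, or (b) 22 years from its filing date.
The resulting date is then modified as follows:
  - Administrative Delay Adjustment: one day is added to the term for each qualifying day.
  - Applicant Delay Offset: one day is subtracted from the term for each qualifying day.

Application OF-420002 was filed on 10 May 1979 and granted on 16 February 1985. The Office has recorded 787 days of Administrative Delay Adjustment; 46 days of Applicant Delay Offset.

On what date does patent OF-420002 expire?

(a) grant + 18 years → 16 February 2003.
(b) filing + 22 years → 10 May 2001.
Later of the two: 16 February 2003.
Administrative Delay Adjustment: +787 days → 13 April 2005.
Applicant Delay Offset: −46 days → 26 February 2005.

February 26, 2005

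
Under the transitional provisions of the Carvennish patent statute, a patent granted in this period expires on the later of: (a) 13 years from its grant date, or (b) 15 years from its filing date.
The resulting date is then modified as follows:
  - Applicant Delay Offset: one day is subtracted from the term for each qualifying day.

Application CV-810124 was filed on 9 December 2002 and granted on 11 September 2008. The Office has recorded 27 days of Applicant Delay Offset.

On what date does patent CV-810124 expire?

(a) grant + 13 years → 11 September 2021.
(b) filing + 15 years → 9 December 2017.
Later of the two: 11 September 2021.
Applicant Delay Offset: −27 days → 15 August 2021.

August 15, 2021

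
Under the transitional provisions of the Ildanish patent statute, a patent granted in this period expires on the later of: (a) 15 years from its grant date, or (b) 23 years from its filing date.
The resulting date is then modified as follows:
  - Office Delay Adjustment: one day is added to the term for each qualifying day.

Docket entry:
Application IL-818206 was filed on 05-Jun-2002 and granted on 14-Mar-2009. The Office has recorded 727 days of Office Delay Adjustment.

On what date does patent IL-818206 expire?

(a) grant + 15 years → 14 March 2024.
(b) filing + 23 years → 5 June 2025.
Later of the two: 5 June 2025.
Office Delay Adjustment: +727 days → 2 June 2027.

2027-06-02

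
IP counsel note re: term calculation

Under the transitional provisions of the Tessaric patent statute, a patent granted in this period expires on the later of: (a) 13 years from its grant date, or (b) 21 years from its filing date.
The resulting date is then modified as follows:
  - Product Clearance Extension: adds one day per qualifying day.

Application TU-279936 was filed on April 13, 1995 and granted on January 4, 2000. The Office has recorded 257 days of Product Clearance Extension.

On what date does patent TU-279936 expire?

(a) grant + 13 years → 4 January 2013.
(b) filing + 21 years → 13 April 2016.
Later of the two: 13 April 2016.
Product Clearance Extension: +257 days → 26 December 2016.

2016-12-26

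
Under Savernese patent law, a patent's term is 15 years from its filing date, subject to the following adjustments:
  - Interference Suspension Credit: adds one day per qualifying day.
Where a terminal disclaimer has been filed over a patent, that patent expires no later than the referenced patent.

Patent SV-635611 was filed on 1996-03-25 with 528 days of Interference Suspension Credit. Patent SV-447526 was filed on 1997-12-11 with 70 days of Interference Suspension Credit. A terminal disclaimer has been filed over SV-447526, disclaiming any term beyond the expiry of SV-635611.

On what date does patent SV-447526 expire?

Natural term of SV-447526:
  Base: filing + 15 years → 11 December 2012.
  Interference Suspension Credit: +70 days → 19 February 2013.
Expiry of referenced patent SV-635611:
  Base: filing + 15 years → 25 March 2011.
  Interference Suspension Credit: +528 days → 3 September 2012.
Terminal disclaimer: SV-447526 expires on the earlier of 19 February 2013 and 3 September 2012.

2012-09-03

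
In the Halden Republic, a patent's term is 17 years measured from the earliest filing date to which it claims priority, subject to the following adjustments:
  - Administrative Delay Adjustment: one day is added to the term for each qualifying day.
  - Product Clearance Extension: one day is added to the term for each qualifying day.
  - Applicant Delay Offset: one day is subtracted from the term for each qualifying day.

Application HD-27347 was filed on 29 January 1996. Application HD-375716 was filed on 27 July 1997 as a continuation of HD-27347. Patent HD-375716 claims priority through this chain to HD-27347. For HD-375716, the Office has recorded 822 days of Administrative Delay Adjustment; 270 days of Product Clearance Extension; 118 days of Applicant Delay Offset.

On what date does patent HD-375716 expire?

September 30, 2015

Earliest priority filing: 29 January 1996.
Base term: 29 January 1996 + 17 years → 29 January 2013.
Administrative Delay Adjustment: +822 days → 1 May 2015.
Product Clearance Extension: +270 days → 26 January 2016.
Applicant Delay Offset: −118 days → 30 September 2015.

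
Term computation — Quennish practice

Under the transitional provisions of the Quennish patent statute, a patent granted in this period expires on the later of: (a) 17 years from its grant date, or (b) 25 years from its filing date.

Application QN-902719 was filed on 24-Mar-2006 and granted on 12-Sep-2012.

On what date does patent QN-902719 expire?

(a) grant + 17 years → 12 September 2029.
(b) filing + 25 years → 24 March 2031.
Later of the two: 24 March 2031.

2031-03-24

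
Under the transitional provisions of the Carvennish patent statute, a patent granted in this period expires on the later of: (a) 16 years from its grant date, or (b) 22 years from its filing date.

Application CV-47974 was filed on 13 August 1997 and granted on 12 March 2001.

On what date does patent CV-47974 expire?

(a) grant + 16 years → 12 March 2017.
(b) filing + 22 years → 13 August 2019.
Later of the two: 13 August 2019.

August 13, 2019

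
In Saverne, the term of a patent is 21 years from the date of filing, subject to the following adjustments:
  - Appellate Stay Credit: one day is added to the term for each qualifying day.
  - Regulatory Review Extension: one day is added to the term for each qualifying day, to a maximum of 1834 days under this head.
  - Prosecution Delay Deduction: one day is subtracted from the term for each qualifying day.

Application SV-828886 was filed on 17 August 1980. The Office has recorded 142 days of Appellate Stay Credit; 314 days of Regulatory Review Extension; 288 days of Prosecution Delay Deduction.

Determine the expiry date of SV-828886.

Base term: filing date + 21 years → 17 August 2001.
Appellate Stay Credit: +142 days → 6 January 2002.
Regulatory Review Extension: 314 days (within the 1834-day cap) → +314 days → 16 November 2002.
Prosecution Delay Deduction: −288 days → 1 February 2002.

February 1, 2002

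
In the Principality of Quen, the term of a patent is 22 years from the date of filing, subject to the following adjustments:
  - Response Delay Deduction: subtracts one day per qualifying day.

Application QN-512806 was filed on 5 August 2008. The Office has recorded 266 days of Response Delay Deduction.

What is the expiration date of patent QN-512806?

November 12, 2029

Base term: filing date + 22 years → 5 August 2030.
Response Delay Deduction: −266 days → 12 November 2029.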